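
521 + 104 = 625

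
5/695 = 1/139 = 0.01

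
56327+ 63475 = 119802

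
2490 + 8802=11292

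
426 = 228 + 198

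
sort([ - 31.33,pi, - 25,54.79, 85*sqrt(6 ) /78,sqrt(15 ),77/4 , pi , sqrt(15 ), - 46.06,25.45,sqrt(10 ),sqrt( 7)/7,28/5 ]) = [ - 46.06, - 31.33, - 25, sqrt( 7)/7,85 * sqrt(6)/78,pi,pi,sqrt( 10 ), sqrt(15),  sqrt( 15), 28/5,77/4, 25.45,54.79 ] 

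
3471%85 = 71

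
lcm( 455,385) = 5005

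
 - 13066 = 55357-68423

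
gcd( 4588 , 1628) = 148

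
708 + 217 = 925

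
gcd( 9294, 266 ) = 2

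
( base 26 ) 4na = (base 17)b7e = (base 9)4480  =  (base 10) 3312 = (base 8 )6360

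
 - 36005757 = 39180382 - 75186139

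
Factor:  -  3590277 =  - 3^1*23^1*61^1 *853^1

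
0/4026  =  0 = 0.00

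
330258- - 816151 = 1146409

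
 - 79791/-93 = 26597/31 = 857.97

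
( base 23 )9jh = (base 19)e89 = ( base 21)bh7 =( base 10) 5215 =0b1010001011111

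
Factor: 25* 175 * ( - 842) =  - 2^1*5^4* 7^1*421^1 = - 3683750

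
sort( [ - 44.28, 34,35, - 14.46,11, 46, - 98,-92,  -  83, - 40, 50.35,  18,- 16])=[-98, - 92,-83, - 44.28,  -  40, - 16, - 14.46, 11,  18 , 34,35, 46,50.35]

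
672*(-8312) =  - 5585664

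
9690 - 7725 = 1965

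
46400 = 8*5800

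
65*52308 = 3400020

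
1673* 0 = 0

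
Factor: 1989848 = 2^3*7^1*35533^1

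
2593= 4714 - 2121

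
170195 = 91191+79004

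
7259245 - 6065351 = 1193894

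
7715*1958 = 15105970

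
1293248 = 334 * 3872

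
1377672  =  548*2514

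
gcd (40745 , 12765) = 5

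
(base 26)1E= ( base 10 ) 40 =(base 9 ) 44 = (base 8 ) 50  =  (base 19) 22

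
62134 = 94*661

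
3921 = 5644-1723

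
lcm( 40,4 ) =40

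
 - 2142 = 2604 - 4746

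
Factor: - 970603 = - 970603^1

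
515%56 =11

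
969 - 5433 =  - 4464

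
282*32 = 9024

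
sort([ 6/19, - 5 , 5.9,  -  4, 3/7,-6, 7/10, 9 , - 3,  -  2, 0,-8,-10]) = [ - 10, - 8 , - 6,-5 , - 4, - 3, - 2 , 0,6/19, 3/7, 7/10, 5.9,9]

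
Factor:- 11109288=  - 2^3*3^1*462887^1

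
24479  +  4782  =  29261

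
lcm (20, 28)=140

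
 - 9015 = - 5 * 1803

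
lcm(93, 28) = 2604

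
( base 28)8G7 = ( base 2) 1101001000111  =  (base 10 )6727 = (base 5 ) 203402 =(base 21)f57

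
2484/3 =828 = 828.00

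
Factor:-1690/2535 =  - 2/3 = - 2^1*3^( - 1) 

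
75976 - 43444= 32532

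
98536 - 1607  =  96929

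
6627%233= 103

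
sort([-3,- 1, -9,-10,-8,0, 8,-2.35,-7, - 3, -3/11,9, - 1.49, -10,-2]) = [-10,-10, - 9, - 8,  -  7,- 3, - 3, - 2.35, - 2, - 1.49, - 1, - 3/11,0,8,  9]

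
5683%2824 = 35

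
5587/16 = 349 + 3/16=349.19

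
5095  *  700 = 3566500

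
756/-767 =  - 1 + 11/767 = -0.99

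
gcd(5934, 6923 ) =989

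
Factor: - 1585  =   - 5^1*317^1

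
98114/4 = 24528 + 1/2 = 24528.50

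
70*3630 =254100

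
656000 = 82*8000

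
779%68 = 31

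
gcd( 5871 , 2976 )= 3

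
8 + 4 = 12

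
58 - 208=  -150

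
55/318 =55/318 = 0.17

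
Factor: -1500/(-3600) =5/12 =2^( - 2)*3^( -1 )*5^1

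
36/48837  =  12/16279 = 0.00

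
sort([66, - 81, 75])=[ - 81,66,75]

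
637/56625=637/56625 = 0.01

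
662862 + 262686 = 925548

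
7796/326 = 3898/163 = 23.91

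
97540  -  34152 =63388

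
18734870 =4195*4466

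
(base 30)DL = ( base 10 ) 411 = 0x19B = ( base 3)120020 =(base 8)633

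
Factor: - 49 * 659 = -32291 = - 7^2*659^1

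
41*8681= 355921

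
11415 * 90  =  1027350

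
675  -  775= - 100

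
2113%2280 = 2113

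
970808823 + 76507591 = 1047316414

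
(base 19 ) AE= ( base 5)1304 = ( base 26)7m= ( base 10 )204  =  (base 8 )314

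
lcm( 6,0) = 0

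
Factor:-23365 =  - 5^1*4673^1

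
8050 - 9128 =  - 1078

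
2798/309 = 9 + 17/309 = 9.06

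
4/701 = 4/701 = 0.01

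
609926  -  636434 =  - 26508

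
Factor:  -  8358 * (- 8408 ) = 2^4 * 3^1*7^1 * 199^1*1051^1 = 70274064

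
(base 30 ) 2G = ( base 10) 76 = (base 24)34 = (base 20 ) 3g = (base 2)1001100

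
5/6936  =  5/6936= 0.00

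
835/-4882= - 1 + 4047/4882 = -  0.17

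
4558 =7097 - 2539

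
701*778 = 545378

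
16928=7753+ 9175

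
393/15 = 26 + 1/5 = 26.20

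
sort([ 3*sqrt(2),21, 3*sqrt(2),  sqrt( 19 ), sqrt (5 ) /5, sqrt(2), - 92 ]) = [ - 92, sqrt(5 ) /5, sqrt( 2 ), 3*sqrt(2),3*sqrt(2),sqrt(19),21]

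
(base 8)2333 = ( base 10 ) 1243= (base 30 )1BD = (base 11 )a30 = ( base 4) 103123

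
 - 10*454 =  - 4540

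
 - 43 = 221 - 264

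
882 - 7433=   -  6551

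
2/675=2/675 =0.00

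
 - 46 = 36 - 82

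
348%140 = 68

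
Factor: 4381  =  13^1*337^1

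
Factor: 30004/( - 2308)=-13= - 13^1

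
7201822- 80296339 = - 73094517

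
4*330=1320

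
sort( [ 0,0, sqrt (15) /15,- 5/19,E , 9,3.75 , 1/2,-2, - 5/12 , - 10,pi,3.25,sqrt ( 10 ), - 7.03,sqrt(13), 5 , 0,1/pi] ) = [-10, - 7.03, - 2, - 5/12 ,-5/19,  0,0,0,sqrt ( 15)/15,  1/pi, 1/2,E,pi,sqrt( 10 ),3.25,sqrt( 13), 3.75,5 , 9 ] 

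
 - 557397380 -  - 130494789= - 426902591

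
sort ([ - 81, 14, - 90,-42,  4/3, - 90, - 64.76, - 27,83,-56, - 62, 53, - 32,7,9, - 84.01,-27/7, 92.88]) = [ - 90,- 90, -84.01 , - 81  ,-64.76 ,-62, - 56,-42, - 32, - 27, - 27/7,  4/3,7,  9,14,  53,  83,92.88]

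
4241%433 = 344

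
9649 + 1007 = 10656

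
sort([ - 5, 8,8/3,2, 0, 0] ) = [-5,0, 0,2,8/3,8 ]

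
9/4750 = 9/4750 = 0.00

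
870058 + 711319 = 1581377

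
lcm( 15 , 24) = 120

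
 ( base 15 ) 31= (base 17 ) 2C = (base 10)46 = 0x2E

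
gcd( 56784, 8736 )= 4368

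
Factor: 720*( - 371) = - 2^4 *3^2*5^1 * 7^1 * 53^1 = - 267120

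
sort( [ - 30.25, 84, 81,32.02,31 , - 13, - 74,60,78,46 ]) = [-74, - 30.25,-13, 31, 32.02,46,60,78,81 , 84 ] 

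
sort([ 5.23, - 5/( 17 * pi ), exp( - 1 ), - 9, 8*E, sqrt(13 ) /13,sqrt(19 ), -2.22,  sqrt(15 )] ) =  [-9,-2.22, - 5/(17*pi ), sqrt( 13 )/13, exp(  -  1),sqrt( 15), sqrt( 19 ),5.23, 8  *E]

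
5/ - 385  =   - 1/77= -  0.01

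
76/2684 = 19/671=0.03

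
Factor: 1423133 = 661^1 * 2153^1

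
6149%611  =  39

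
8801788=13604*647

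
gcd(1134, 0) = 1134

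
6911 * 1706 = 11790166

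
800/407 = 1 + 393/407 = 1.97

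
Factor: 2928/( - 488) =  - 6 = - 2^1*3^1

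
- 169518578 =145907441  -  315426019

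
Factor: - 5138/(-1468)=2^(-1)*7^1 = 7/2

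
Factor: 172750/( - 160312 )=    -2^( - 2) * 5^3 *29^(-1)  =  - 125/116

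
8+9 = 17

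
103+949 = 1052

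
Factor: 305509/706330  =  359/830 = 2^( - 1 )*5^( - 1)*83^( - 1 )*359^1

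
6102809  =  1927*3167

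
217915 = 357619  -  139704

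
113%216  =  113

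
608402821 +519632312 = 1128035133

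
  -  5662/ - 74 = 76 + 19/37=76.51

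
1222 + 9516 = 10738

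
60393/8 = 60393/8 = 7549.12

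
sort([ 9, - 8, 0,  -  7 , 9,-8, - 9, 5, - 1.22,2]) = [ - 9, - 8, - 8 , - 7,- 1.22,  0,2,  5, 9, 9]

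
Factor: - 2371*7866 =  - 2^1*3^2*19^1*23^1*2371^1 = - 18650286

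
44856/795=14952/265 = 56.42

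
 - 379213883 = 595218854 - 974432737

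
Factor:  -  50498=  - 2^1*7^1*3607^1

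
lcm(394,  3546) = 3546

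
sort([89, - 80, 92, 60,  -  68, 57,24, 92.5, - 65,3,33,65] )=[ - 80,-68,-65,3, 24 , 33, 57, 60,65,89,92,92.5]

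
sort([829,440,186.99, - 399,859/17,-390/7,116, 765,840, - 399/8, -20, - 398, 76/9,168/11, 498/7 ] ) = [- 399, - 398,-390/7,-399/8, - 20,76/9 , 168/11,  859/17, 498/7,116,186.99, 440, 765,829 , 840 ] 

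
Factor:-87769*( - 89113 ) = 11^1*79^1*101^1 * 89113^1 = 7821358897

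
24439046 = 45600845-21161799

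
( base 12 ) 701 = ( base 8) 1761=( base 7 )2641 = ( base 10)1009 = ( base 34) tn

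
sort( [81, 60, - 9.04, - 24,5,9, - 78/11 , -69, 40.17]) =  [ - 69,  -  24, - 9.04, - 78/11, 5,9, 40.17, 60 , 81 ]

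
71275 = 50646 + 20629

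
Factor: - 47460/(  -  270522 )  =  2^1 * 3^( - 1)*5^1*19^( - 1) = 10/57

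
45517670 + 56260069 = 101777739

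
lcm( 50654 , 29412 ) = 911772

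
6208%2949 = 310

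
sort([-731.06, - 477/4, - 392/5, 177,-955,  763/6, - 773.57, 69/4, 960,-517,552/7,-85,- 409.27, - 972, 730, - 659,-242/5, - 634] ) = [-972, - 955, - 773.57, - 731.06, - 659,-634, -517, - 409.27, - 477/4, - 85,-392/5, - 242/5, 69/4, 552/7, 763/6, 177, 730, 960 ]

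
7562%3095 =1372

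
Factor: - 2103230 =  - 2^1*5^1*210323^1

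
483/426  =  161/142 =1.13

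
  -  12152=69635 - 81787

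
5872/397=5872/397 = 14.79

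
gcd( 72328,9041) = 9041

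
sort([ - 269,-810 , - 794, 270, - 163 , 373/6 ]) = [ - 810 ,-794, -269, - 163,  373/6, 270] 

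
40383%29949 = 10434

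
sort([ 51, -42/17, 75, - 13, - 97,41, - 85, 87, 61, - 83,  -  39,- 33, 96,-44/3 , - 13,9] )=[ - 97, - 85, - 83,-39, - 33, - 44/3,-13, - 13,  -  42/17,9,41,  51, 61 , 75,87, 96]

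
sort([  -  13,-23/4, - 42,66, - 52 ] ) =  [ - 52, - 42,-13,-23/4,66] 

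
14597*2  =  29194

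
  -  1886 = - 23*82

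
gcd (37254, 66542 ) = 14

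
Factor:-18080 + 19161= 1081 = 23^1 * 47^1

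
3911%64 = 7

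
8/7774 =4/3887= 0.00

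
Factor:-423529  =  -19^1*22291^1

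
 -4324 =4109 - 8433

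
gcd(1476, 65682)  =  738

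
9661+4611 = 14272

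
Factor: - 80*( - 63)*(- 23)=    - 2^4*3^2 * 5^1 * 7^1*23^1 = -115920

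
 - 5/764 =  -1 + 759/764=-0.01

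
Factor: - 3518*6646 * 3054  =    -  2^3*3^1*509^1*1759^1*3323^1 = - 71404437912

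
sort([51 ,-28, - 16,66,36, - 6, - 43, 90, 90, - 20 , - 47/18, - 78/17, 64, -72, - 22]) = [ - 72, - 43,-28,  -  22,-20,-16, - 6, - 78/17, - 47/18,36, 51,  64 , 66, 90,  90]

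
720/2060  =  36/103 = 0.35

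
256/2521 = 256/2521 = 0.10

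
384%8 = 0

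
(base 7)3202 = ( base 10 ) 1129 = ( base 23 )232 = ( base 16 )469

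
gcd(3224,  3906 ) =62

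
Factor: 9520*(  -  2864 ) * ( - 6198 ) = 168990205440 = 2^9 * 3^1 * 5^1*7^1 * 17^1 * 179^1 * 1033^1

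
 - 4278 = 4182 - 8460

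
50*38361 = 1918050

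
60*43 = 2580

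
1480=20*74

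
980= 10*98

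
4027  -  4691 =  - 664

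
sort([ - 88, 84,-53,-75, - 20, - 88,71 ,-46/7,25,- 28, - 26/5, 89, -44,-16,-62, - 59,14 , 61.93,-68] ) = [ - 88,-88, - 75, - 68 ,-62, - 59,-53,  -  44,-28, - 20, - 16 , -46/7, - 26/5, 14,25, 61.93 , 71,84,  89]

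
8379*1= 8379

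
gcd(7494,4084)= 2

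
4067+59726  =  63793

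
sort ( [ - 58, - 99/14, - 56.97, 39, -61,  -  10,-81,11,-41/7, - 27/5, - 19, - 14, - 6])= [ - 81, - 61, - 58, - 56.97, - 19,  -  14,-10, - 99/14, - 6, - 41/7, - 27/5, 11, 39 ] 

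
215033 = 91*2363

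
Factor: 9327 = 3^1*3109^1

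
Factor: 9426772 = 2^2 * 17^1*138629^1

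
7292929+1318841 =8611770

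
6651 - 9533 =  - 2882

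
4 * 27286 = 109144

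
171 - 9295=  - 9124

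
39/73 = 39/73 = 0.53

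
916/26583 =916/26583= 0.03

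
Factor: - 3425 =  - 5^2 * 137^1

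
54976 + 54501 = 109477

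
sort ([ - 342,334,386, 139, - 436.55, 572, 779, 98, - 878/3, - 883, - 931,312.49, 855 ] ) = [ - 931, - 883, - 436.55 , - 342, - 878/3, 98, 139, 312.49, 334, 386,572, 779, 855]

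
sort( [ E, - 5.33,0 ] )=[ - 5.33,0,  E]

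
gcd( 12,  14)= 2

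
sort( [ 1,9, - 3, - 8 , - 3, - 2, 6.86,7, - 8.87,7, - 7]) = [ - 8.87,  -  8, - 7, - 3, - 3, - 2, 1, 6.86, 7, 7,9] 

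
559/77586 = 559/77586 = 0.01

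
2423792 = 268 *9044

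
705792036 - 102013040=603778996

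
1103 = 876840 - 875737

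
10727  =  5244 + 5483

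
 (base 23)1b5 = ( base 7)2203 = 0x313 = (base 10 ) 787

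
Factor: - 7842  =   - 2^1* 3^1 * 1307^1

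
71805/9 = 7978+1/3 = 7978.33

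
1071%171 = 45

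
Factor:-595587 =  - 3^1*198529^1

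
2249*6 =13494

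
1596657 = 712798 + 883859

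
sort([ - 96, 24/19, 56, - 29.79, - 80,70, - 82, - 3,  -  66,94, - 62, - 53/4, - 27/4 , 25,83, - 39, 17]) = [ - 96, - 82,  -  80  ,  -  66, - 62, - 39, - 29.79, - 53/4, - 27/4, - 3, 24/19 , 17,25, 56,70, 83, 94]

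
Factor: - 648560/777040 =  - 737/883=   - 11^1*67^1 * 883^( - 1 )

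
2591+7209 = 9800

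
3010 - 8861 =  - 5851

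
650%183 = 101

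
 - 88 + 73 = - 15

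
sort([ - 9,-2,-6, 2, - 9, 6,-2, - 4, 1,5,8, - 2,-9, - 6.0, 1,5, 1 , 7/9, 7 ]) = [  -  9,-9, - 9,-6 , - 6.0, - 4, - 2, - 2, - 2, 7/9,1,1, 1, 2, 5, 5,6, 7,8]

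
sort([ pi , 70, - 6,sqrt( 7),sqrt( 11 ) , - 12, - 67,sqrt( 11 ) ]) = [ - 67, - 12, - 6, sqrt(7 ) , pi, sqrt(11),sqrt(11 ),70] 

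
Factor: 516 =2^2*3^1  *  43^1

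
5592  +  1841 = 7433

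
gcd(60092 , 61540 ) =724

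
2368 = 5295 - 2927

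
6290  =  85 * 74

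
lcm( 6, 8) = 24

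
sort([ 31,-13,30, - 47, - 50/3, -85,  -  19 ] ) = [-85,-47,  -  19, - 50/3, - 13, 30,  31 ] 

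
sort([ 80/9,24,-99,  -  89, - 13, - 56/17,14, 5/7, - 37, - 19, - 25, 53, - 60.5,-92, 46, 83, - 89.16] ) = [-99, - 92, - 89.16, - 89,-60.5, - 37, - 25,  -  19, - 13,-56/17,5/7, 80/9,14, 24, 46, 53,83 ]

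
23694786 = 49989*474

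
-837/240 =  - 4 + 41/80= -3.49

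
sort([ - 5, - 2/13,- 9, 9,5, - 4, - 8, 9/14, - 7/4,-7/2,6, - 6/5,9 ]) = [-9, - 8, - 5, - 4, - 7/2, - 7/4, - 6/5, - 2/13,9/14,5, 6,9,9]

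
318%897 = 318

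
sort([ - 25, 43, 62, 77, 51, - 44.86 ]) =[-44.86, - 25, 43,51, 62, 77 ] 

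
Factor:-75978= - 2^1 * 3^4 * 7^1  *67^1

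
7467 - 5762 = 1705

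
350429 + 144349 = 494778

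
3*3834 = 11502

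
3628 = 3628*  1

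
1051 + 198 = 1249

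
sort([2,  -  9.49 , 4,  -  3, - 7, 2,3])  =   [ - 9.49, - 7,  -  3, 2,2 , 3, 4 ] 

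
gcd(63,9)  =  9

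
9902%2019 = 1826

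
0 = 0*9550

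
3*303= 909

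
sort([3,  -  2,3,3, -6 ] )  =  [ - 6,-2, 3,3,3]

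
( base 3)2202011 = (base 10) 2002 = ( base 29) 2B1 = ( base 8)3722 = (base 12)11aa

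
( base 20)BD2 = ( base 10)4662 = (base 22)9dk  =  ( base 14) 19b0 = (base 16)1236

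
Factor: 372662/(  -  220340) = - 2^ (  -  1 )*5^ (- 1)*23^( - 1 )*389^1 = - 389/230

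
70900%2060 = 860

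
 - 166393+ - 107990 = - 274383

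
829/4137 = 829/4137 = 0.20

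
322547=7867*41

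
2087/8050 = 2087/8050 = 0.26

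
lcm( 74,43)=3182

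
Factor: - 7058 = - 2^1 * 3529^1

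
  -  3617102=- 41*88222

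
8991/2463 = 2997/821 =3.65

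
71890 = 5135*14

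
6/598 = 3/299= 0.01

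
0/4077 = 0 =0.00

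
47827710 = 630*75917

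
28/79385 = 28/79385= 0.00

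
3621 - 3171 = 450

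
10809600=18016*600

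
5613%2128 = 1357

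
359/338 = 1 + 21/338 =1.06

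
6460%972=628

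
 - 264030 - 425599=-689629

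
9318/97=9318/97= 96.06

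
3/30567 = 1/10189 = 0.00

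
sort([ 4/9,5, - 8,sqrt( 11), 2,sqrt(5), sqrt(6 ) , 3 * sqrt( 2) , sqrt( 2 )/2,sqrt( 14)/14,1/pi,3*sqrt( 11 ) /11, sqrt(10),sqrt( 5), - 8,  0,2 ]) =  [ - 8 , - 8,0,sqrt(14)/14,  1/pi, 4/9,sqrt( 2 )/2 , 3*sqrt( 11)/11,2,2,sqrt( 5 ) , sqrt(5),sqrt (6),sqrt( 10 ) , sqrt( 11),3 * sqrt( 2 ), 5]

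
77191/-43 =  - 77191/43 = -  1795.14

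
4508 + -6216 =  - 1708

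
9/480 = 3/160 = 0.02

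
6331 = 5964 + 367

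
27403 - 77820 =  - 50417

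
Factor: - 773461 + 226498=  -  546963   =  - 3^1 * 23^1*7927^1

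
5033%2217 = 599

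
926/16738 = 463/8369 = 0.06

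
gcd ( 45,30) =15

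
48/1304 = 6/163 = 0.04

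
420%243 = 177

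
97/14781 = 97/14781 = 0.01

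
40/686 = 20/343 = 0.06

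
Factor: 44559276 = 2^2*3^1*31^1 *119783^1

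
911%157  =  126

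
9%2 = 1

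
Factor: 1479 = 3^1*17^1*29^1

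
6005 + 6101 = 12106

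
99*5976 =591624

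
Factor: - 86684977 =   -  2693^1*32189^1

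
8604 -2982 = 5622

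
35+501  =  536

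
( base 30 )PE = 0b1011111100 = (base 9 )1038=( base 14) 3C8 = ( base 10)764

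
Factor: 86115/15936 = 28705/5312 = 2^(-6)*5^1*83^( - 1)*5741^1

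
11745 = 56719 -44974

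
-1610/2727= -1 + 1117/2727 = -  0.59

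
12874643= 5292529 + 7582114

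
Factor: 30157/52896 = 2^( - 5 )*3^( - 1)*19^(-1 ) * 29^( - 1 )*53^1*569^1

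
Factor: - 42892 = - 2^2*10723^1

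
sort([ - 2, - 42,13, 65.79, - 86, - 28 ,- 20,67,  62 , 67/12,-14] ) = [ - 86, - 42,- 28, - 20,-14, - 2, 67/12, 13,62 , 65.79, 67 ]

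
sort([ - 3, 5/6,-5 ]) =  [ - 5, - 3,5/6 ] 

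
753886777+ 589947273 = 1343834050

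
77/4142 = 77/4142 = 0.02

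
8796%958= 174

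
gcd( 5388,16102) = 2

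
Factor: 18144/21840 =2^1*3^3*5^ (  -  1)*13^( - 1) = 54/65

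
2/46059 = 2/46059 = 0.00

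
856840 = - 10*( - 85684 ) 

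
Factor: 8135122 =2^1*4067561^1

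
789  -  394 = 395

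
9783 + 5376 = 15159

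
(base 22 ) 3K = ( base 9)105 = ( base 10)86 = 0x56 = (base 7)152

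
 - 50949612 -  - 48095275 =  - 2854337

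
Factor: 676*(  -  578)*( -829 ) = 323913512 = 2^3* 13^2*17^2*829^1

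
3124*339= 1059036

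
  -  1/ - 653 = 1/653 = 0.00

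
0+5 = 5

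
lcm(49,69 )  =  3381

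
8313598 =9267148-953550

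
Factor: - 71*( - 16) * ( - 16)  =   - 2^8*71^1  =  - 18176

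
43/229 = 43/229  =  0.19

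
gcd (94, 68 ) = 2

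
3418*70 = 239260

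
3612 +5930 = 9542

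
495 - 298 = 197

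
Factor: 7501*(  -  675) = -3^3*5^2*13^1*577^1  =  - 5063175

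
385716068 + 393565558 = 779281626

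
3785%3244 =541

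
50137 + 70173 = 120310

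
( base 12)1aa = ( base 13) 181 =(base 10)274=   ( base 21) D1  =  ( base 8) 422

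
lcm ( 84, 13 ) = 1092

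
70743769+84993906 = 155737675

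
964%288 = 100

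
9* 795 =7155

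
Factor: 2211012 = 2^2*3^2*61417^1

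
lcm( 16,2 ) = 16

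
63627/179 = 63627/179  =  355.46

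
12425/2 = 12425/2 = 6212.50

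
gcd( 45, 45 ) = 45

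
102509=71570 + 30939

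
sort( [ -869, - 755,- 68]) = [  -  869,  -  755, - 68] 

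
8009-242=7767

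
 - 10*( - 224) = 2240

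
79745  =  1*79745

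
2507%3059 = 2507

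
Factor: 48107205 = 3^2*5^1 * 139^1*7691^1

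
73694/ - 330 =  -  224 + 113/165 =- 223.32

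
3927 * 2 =7854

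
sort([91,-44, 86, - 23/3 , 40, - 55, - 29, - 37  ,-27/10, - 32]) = [- 55,- 44 , - 37, - 32, - 29,  -  23/3, - 27/10, 40,86,  91 ] 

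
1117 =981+136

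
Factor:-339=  - 3^1 * 113^1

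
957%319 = 0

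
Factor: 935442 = 2^1*3^3*17^1 * 1019^1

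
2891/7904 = 2891/7904 = 0.37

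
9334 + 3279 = 12613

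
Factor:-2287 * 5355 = -3^2* 5^1 * 7^1*17^1*2287^1 = -12246885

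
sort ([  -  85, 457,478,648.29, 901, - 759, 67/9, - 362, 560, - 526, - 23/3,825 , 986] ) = [ - 759,-526, - 362, - 85,-23/3,67/9 , 457, 478, 560,  648.29,825,901,986]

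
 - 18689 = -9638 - 9051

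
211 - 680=- 469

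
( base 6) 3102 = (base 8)1256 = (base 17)266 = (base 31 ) M4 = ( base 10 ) 686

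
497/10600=497/10600 = 0.05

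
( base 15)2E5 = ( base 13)3C2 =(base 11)555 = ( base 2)1010011001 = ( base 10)665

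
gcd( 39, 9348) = 3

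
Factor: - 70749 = -3^2*7^1*1123^1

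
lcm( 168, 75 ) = 4200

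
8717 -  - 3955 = 12672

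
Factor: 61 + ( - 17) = 44 = 2^2 * 11^1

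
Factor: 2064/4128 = 1/2 =2^(-1) 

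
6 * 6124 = 36744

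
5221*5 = 26105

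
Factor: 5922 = 2^1*3^2*7^1*47^1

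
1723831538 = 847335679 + 876495859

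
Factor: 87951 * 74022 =6510308922 = 2^1*3^2*13^2 * 19^1*73^1*1543^1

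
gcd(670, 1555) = 5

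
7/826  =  1/118 = 0.01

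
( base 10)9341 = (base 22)j6d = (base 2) 10010001111101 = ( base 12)54a5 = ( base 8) 22175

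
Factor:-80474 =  - 2^1*40237^1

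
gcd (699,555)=3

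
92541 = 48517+44024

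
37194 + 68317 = 105511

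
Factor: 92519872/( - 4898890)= - 2^5*5^( - 1 ) * 17^ ( - 1)*31^1 * 28817^(  -  1 ) * 46633^1 = - 46259936/2449445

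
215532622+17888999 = 233421621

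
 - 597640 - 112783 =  - 710423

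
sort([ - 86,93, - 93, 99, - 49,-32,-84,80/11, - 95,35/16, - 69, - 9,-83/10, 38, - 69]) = [- 95,-93,-86,-84, - 69,-69, - 49, - 32,-9, - 83/10,  35/16 , 80/11,38,93,99 ]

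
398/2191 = 398/2191 = 0.18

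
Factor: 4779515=5^1* 13^1*23^2*139^1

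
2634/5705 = 2634/5705 = 0.46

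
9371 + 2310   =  11681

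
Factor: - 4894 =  - 2^1*2447^1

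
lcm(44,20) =220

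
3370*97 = 326890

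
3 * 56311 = 168933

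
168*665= 111720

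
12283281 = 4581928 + 7701353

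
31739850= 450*70533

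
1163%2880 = 1163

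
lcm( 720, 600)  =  3600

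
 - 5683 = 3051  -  8734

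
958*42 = 40236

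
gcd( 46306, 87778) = 2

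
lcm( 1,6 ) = 6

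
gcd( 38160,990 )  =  90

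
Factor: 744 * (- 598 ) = - 444912 = -2^4*  3^1 * 13^1*23^1*31^1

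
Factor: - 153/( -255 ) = 3^1 *5^( - 1) = 3/5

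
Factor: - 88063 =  - 83^1* 1061^1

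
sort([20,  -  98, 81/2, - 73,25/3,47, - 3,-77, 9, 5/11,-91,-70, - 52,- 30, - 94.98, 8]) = [ - 98,-94.98 , - 91, - 77, - 73, - 70,  -  52, - 30, - 3,5/11,  8,25/3 , 9, 20,  81/2, 47 ] 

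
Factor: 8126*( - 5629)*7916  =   - 2^3*13^1*17^1*239^1*433^1*1979^1 = -362087766664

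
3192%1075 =1042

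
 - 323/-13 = 323/13 = 24.85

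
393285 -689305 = - 296020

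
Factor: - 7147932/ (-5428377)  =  2^2*3^(  -  4 )*11^1*89^( - 1)*251^( - 1 )*54151^1  =  2382644/1809459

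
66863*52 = 3476876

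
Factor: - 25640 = -2^3  *5^1 * 641^1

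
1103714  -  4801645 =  - 3697931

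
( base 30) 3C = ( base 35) 2w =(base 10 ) 102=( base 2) 1100110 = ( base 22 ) 4e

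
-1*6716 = -6716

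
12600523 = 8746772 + 3853751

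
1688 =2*844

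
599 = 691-92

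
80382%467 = 58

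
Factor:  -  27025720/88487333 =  - 2^3*5^1*11^( - 1)*675643^1 * 8044303^( - 1 ) 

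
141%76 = 65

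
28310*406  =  11493860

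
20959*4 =83836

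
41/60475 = 1/1475 =0.00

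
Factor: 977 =977^1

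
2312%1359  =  953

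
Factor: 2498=2^1  *1249^1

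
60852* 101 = 6146052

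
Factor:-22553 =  - 19^1 * 1187^1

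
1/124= 1/124 =0.01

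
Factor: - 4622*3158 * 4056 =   -  2^5*3^1*13^2*1579^1*2311^1 = - 59202495456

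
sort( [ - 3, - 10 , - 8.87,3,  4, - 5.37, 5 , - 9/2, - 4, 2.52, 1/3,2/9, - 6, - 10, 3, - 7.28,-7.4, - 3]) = [ - 10,-10, - 8.87,  -  7.4,  -  7.28, - 6, - 5.37, - 9/2, -4, - 3, - 3,2/9, 1/3,2.52 , 3,3,4,5]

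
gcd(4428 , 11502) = 54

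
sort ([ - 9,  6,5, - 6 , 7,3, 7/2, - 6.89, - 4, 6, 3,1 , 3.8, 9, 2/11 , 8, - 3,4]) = [ - 9, - 6.89, - 6,-4, - 3,2/11,1, 3,  3, 7/2 , 3.8, 4,5, 6, 6, 7 , 8 , 9]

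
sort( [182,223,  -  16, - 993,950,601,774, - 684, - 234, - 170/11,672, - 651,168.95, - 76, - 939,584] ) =[-993,- 939, - 684, - 651, - 234, - 76, - 16, - 170/11,168.95,  182,223, 584,601,672,774,950 ] 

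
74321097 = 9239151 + 65081946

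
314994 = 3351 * 94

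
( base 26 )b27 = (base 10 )7495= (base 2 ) 1110101000111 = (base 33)6t4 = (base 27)a7g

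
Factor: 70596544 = 2^6*773^1*1427^1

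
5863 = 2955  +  2908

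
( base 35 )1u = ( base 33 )1W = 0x41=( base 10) 65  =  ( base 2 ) 1000001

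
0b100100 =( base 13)2A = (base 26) 1a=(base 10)36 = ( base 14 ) 28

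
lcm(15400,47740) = 477400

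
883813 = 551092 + 332721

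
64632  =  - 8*( - 8079)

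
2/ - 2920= - 1/1460 = -0.00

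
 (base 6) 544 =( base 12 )154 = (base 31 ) 6M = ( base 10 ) 208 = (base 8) 320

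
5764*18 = 103752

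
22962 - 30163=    - 7201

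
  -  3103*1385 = -4297655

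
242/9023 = 242/9023 = 0.03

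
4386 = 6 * 731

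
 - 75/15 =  - 5 =- 5.00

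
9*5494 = 49446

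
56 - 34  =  22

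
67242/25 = 2689+17/25=2689.68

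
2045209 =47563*43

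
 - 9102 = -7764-1338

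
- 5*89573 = -447865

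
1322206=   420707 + 901499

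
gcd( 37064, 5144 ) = 8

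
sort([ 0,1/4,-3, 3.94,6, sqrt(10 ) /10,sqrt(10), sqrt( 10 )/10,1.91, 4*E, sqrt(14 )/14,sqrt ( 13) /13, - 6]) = [ - 6, - 3 , 0, 1/4,sqrt(14 )/14,sqrt(13)/13, sqrt(10)/10, sqrt(10)/10, 1.91,sqrt (10 ) , 3.94, 6, 4*E ]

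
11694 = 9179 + 2515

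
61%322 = 61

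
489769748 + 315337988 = 805107736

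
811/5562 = 811/5562 = 0.15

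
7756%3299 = 1158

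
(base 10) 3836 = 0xEFC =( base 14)1580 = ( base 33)3H8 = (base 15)120B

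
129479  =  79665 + 49814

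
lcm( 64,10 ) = 320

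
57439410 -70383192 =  - 12943782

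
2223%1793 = 430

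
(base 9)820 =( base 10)666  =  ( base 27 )OI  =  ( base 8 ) 1232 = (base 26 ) PG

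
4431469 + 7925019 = 12356488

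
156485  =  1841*85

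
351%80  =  31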